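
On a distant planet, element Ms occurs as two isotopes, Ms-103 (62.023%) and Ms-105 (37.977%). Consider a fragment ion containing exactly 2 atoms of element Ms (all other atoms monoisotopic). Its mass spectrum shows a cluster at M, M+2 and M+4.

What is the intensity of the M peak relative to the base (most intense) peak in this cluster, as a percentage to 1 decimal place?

81.7%

Term probabilities: M 0.3847, M+2 0.4711, M+4 0.1442. Base peak = M+2.
P(M+2) = C(2,1) × 0.62023^1 × 0.37977^1 = 2 × 0.62023 × 0.37977 = 0.471089 (base)
P(M) = C(2,0) × 0.62023^2 × 0.37977^0 = 1 × 0.38468525 × 1.0000 = 0.384685
Relative intensity = 0.384685 / 0.471089 × 100 = 81.7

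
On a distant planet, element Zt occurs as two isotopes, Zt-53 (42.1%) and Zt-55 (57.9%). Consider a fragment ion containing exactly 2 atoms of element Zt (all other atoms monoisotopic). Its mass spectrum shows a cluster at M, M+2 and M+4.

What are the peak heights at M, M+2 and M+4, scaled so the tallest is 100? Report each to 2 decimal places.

36.36 : 100.00 : 68.76

Expanding (0.421 + 0.579)^2:
P(M) = 0.421^2 = 0.177241
P(M+2) = 2 × 0.421^1 × 0.579^1 = 0.487518
P(M+4) = 0.579^2 = 0.335241
The M+2 peak is largest (0.487518); scaling to 100 gives 36.36 : 100.00 : 68.76.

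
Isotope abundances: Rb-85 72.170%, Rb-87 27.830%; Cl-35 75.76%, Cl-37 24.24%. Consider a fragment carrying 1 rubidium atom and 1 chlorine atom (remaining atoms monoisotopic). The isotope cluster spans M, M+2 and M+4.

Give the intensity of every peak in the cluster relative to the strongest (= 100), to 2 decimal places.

Rubidium pattern (n=1): 0.7217 : 0.2783
Chlorine pattern (n=1): 0.7576 : 0.2424
Convolve the two distributions (both contribute in 2-u steps):
  M: 0.7217×0.7576 = 0.546760
  M+2: 0.7217×0.2424 + 0.2783×0.7576 = 0.385780
  M+4: 0.2783×0.2424 = 0.067460
Scale to base peak (0.546760) = 100: 100.00 : 70.56 : 12.34

100.00 : 70.56 : 12.34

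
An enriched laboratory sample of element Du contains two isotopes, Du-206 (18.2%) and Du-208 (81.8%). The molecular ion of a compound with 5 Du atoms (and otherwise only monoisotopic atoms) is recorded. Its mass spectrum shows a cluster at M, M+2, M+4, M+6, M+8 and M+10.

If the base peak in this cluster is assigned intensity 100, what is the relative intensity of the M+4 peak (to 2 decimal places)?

9.90

Term probabilities: M 0.0002, M+2 0.0045, M+4 0.0403, M+6 0.1813, M+8 0.4074, M+10 0.3662. Base peak = M+8.
P(M+8) = C(5,4) × 0.182^1 × 0.818^4 = 5 × 0.1820 × 0.44772693 = 0.407432 (base)
P(M+4) = C(5,2) × 0.182^3 × 0.818^2 = 10 × 0.00602857 × 0.669124 = 0.040339
Relative intensity = 0.040339 / 0.407432 × 100 = 9.90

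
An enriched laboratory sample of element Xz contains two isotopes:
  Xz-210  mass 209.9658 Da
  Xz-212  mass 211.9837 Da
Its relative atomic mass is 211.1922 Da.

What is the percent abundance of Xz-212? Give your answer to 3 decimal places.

Let x be the fractional abundance of Xz-210; then Xz-212 has abundance 1 − x.
209.9658·x + 211.9837·(1 − x) = 211.1922
(209.9658 − 211.9837)·x = 211.1922 − 211.9837
x = -0.7915 / -2.0179 = 0.39224 → 39.224% Xz-210, 60.776% Xz-212.

60.776%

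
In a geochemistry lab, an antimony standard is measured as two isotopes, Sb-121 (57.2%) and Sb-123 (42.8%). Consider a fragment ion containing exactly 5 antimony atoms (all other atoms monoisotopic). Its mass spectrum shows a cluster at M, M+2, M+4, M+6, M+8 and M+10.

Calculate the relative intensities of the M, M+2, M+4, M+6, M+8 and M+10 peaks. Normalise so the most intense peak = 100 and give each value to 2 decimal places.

17.86 : 66.82 : 100.00 : 74.83 : 27.99 : 4.19

Expanding (0.572 + 0.428)^5:
P(M) = 0.572^5 = 0.061232
P(M+2) = 5 × 0.572^4 × 0.428^1 = 0.229086
P(M+4) = 10 × 0.572^3 × 0.428^2 = 0.342827
P(M+6) = 10 × 0.572^2 × 0.428^3 = 0.256521
P(M+8) = 5 × 0.572^1 × 0.428^4 = 0.095971
P(M+10) = 0.428^5 = 0.014362
The M+4 peak is largest (0.342827); scaling to 100 gives 17.86 : 66.82 : 100.00 : 74.83 : 27.99 : 4.19.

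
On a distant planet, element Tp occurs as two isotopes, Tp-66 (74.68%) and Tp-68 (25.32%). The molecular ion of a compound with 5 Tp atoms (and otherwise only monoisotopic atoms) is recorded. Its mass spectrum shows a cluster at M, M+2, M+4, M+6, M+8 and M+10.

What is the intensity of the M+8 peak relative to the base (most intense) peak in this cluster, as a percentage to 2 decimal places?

(0.7468 + 0.2532)^5 gives M 0.2323, M+2 0.3938, M+4 0.2670, M+6 0.0905, M+8 0.0153, M+10 0.0010; the largest is M+2.
P(M+2) = C(5,1) × 0.7468^4 × 0.2532^1 = 5 × 0.31104071 × 0.2532 = 0.393778 (base)
P(M+8) = C(5,4) × 0.7468^1 × 0.2532^4 = 5 × 0.7468 × 0.00411012 = 0.015347
Relative intensity = 0.015347 / 0.393778 × 100 = 3.90

3.90%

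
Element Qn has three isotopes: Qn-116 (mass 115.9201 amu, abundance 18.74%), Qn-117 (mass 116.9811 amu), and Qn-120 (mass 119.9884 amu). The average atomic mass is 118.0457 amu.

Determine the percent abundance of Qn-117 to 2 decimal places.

39.25%

The remaining 81.26% is split between Qn-117 (fraction x) and Qn-120 (fraction 0.8126 − x).
Substituting: 116.9811x + 119.9884(0.8126 − x) = 96.32227326
(116.9811 − 119.9884)x = -1.18030058  ⇒  x = 0.39248, y = 0.42012
Qn-117: 39.25%, Qn-120: 42.01%.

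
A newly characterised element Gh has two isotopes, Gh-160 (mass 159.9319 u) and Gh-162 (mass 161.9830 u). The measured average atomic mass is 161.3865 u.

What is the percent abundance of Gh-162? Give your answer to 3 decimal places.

With x = fraction of Gh-160 (so Gh-162 is 1 − x):
159.9319·x + 161.9830·(1 − x) = 161.3865
(159.9319 − 161.9830)·x = 161.3865 − 161.9830
x = -0.5965 / -2.0511 = 0.29082 → 29.082% Gh-160, 70.918% Gh-162.

70.918%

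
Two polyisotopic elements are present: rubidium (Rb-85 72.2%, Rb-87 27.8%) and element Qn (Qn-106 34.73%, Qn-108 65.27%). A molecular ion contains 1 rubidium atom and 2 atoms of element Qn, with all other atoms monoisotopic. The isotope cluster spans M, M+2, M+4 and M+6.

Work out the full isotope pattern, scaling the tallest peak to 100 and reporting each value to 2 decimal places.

Rubidium pattern (n=1): 0.7220 : 0.2780
Element Qn pattern (n=2): 0.12061729 : 0.45336542 : 0.42601729
Convolve the two distributions (both contribute in 2-u steps):
  M: 0.7220×0.12061729 = 0.087086
  M+2: 0.7220×0.45336542 + 0.2780×0.12061729 = 0.360861
  M+4: 0.7220×0.42601729 + 0.2780×0.45336542 = 0.433620
  M+6: 0.2780×0.42601729 = 0.118433
Scale to base peak (0.433620) = 100: 20.08 : 83.22 : 100.00 : 27.31

20.08 : 83.22 : 100.00 : 27.31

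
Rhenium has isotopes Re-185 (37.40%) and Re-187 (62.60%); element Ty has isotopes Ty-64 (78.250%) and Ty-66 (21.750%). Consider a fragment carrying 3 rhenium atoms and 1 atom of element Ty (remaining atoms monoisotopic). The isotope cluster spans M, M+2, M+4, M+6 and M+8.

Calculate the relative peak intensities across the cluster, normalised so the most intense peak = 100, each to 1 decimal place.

Rhenium pattern (n=3): 0.05231362 : 0.26268713 : 0.43968487 : 0.24531438
Element Ty pattern (n=1): 0.7825 : 0.2175
Convolve the two distributions (both contribute in 2-u steps):
  M: 0.05231362×0.7825 = 0.040935
  M+2: 0.05231362×0.2175 + 0.26268713×0.7825 = 0.216931
  M+4: 0.26268713×0.2175 + 0.43968487×0.7825 = 0.401188
  M+6: 0.43968487×0.2175 + 0.24531438×0.7825 = 0.287590
  M+8: 0.24531438×0.2175 = 0.053356
Scale to base peak (0.401188) = 100: 10.2 : 54.1 : 100.0 : 71.7 : 13.3

10.2 : 54.1 : 100.0 : 71.7 : 13.3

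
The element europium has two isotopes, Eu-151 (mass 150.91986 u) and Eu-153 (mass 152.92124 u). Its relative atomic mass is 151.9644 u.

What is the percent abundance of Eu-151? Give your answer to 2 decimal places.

With x = fraction of Eu-151 (so Eu-153 is 1 − x):
150.91986·x + 152.92124·(1 − x) = 151.9644
(150.91986 − 152.92124)·x = 151.9644 − 152.92124
x = -0.95684 / -2.00138 = 0.47809 → 47.81% Eu-151, 52.19% Eu-153.

47.81%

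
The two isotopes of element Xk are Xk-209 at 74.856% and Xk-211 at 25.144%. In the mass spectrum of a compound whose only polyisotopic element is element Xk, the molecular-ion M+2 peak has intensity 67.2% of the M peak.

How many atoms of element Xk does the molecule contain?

The M+2/M ratio from n Xk atoms is n · q/p = n · 0.25144/0.74856.
n = 0.672 × 0.74856/0.25144 = 2.00 ≈ 2

2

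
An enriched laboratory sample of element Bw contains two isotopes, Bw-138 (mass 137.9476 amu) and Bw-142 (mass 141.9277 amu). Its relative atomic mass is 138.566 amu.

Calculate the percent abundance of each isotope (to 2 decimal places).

With x = fraction of Bw-138 (so Bw-142 is 1 − x):
137.9476·x + 141.9277·(1 − x) = 138.566
(137.9476 − 141.9277)·x = 138.566 − 141.9277
x = -3.3617 / -3.9801 = 0.84463 → 84.46% Bw-138, 15.54% Bw-142.

Bw-138: 84.46%, Bw-142: 15.54%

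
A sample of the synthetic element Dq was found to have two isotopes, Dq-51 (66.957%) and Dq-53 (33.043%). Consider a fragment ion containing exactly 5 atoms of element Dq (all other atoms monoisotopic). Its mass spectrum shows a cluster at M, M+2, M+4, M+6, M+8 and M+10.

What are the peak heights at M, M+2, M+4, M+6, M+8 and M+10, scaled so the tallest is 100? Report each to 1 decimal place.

40.5 : 100.0 : 98.7 : 48.7 : 12.0 : 1.2

Expanding (0.66957 + 0.33043)^5:
P(M) = 0.66957^5 = 0.134580
P(M+2) = 5 × 0.66957^4 × 0.33043^1 = 0.332073
P(M+4) = 10 × 0.66957^3 × 0.33043^2 = 0.327753
P(M+6) = 10 × 0.66957^2 × 0.33043^3 = 0.161745
P(M+8) = 5 × 0.66957^1 × 0.33043^4 = 0.039910
P(M+10) = 0.33043^5 = 0.003939
The M+2 peak is largest (0.332073); scaling to 100 gives 40.5 : 100.0 : 98.7 : 48.7 : 12.0 : 1.2.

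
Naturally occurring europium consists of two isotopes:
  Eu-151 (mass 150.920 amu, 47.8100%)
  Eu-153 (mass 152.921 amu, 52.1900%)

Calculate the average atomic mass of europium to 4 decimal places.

151.9643 amu

The abundance-weighted mean is 0.478100 × 150.920 + 0.521900 × 152.921
= 72.15485 + 79.80947 = 151.96432 amu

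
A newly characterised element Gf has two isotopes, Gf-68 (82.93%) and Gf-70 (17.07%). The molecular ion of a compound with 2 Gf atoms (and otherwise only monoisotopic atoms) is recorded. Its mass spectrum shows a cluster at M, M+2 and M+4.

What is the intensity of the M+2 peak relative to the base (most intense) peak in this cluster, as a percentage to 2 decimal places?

Binomial terms of (0.8293 + 0.1707)^2: M 0.6877, M+2 0.2831, M+4 0.0291 → M is the base peak.
P(M) = C(2,0) × 0.8293^2 × 0.1707^0 = 1 × 0.68773849 × 1.0000 = 0.687738 (base)
P(M+2) = C(2,1) × 0.8293^1 × 0.1707^1 = 2 × 0.8293 × 0.1707 = 0.283123
Relative intensity = 0.283123 / 0.687738 × 100 = 41.17

41.17%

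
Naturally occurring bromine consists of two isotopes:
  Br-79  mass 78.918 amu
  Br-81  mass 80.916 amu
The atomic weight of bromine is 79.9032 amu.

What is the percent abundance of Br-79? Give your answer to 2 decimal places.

With x = fraction of Br-79 (so Br-81 is 1 − x):
78.918·x + 80.916·(1 − x) = 79.9032
(78.918 − 80.916)·x = 79.9032 − 80.916
x = -1.0128 / -1.998 = 0.50691 → 50.69% Br-79, 49.31% Br-81.

50.69%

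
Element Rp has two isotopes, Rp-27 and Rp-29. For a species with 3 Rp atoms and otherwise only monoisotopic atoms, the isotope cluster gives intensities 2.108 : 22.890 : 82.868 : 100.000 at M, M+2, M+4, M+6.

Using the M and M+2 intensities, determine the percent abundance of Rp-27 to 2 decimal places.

Let p = fractional abundance of Rp-27. I(M+2)/I(M) = [C(3,1)·p^2·(1−p)] / p^3 = 3·(1−p)/p = 22.890/2.108 = 10.8586
(1−p)/p = 10.8586/3 = 3.6195  ⇒  p = 1/(1 + 3.6195) = 0.2165
Rp-27: 21.65%, Rp-29: 78.35%.

21.65%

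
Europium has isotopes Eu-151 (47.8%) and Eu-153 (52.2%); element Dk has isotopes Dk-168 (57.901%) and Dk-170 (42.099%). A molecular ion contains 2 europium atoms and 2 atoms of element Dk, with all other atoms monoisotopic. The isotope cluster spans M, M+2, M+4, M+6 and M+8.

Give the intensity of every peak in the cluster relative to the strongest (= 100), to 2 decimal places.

20.42 : 74.29 : 100.00 : 58.99 : 12.87

Europium pattern (n=2): 0.228484 : 0.499032 : 0.272484
Element Dk pattern (n=2): 0.33525258 : 0.48751484 : 0.17723258
Convolve the two distributions (both contribute in 2-u steps):
  M: 0.228484×0.33525258 = 0.076600
  M+2: 0.228484×0.48751484 + 0.499032×0.33525258 = 0.278691
  M+4: 0.228484×0.17723258 + 0.499032×0.48751484 + 0.272484×0.33525258 = 0.375131
  M+6: 0.499032×0.17723258 + 0.272484×0.48751484 = 0.221285
  M+8: 0.272484×0.17723258 = 0.048293
Scale to base peak (0.375131) = 100: 20.42 : 74.29 : 100.00 : 58.99 : 12.87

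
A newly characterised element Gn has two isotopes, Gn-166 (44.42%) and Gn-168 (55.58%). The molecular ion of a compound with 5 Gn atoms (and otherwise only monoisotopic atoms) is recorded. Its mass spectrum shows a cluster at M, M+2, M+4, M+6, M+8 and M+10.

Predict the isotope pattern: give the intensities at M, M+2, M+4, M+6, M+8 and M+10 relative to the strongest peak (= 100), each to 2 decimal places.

5.10 : 31.94 : 79.92 : 100.00 : 62.56 : 15.66

The 5 Gn atoms are independent, so intensities follow the terms of (0.4442 + 0.5558)^5.
P(M) = 0.4442^5 = 0.017294
P(M+2) = 5 × 0.4442^4 × 0.5558^1 = 0.108194
P(M+4) = 10 × 0.4442^3 × 0.5558^2 = 0.270753
P(M+6) = 10 × 0.4442^2 × 0.5558^3 = 0.338776
P(M+8) = 5 × 0.4442^1 × 0.5558^4 = 0.211945
P(M+10) = 0.5558^5 = 0.053039
The M+6 peak is largest (0.338776); scaling to 100 gives 5.10 : 31.94 : 79.92 : 100.00 : 62.56 : 15.66.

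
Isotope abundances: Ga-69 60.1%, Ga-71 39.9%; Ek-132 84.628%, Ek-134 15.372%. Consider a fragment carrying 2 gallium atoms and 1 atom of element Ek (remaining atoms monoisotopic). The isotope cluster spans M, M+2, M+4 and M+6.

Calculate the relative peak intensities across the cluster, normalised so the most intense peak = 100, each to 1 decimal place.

Gallium pattern (n=2): 0.361201 : 0.479598 : 0.159201
Element Ek pattern (n=1): 0.84628 : 0.15372
Convolve the two distributions (both contribute in 2-u steps):
  M: 0.361201×0.84628 = 0.305677
  M+2: 0.361201×0.15372 + 0.479598×0.84628 = 0.461398
  M+4: 0.479598×0.15372 + 0.159201×0.84628 = 0.208452
  M+6: 0.159201×0.15372 = 0.024472
Scale to base peak (0.461398) = 100: 66.3 : 100.0 : 45.2 : 5.3

66.3 : 100.0 : 45.2 : 5.3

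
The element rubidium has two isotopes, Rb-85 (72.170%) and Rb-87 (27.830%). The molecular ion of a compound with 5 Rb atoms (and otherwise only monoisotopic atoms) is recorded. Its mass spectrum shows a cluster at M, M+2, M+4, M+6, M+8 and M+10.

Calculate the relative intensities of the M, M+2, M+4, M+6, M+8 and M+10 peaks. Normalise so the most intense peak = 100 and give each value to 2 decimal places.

51.86 : 100.00 : 77.12 : 29.74 : 5.73 : 0.44

Each Rb atom is independently Rb-85 (p = 0.72170) or Rb-87 (q = 0.27830); the cluster is the binomial expansion (p + q)^5.
P(M) = 0.72170^5 = 0.195787
P(M+2) = 5 × 0.72170^4 × 0.27830^1 = 0.377494
P(M+4) = 10 × 0.72170^3 × 0.27830^2 = 0.291136
P(M+6) = 10 × 0.72170^2 × 0.27830^3 = 0.112267
P(M+8) = 5 × 0.72170^1 × 0.27830^4 = 0.021646
P(M+10) = 0.27830^5 = 0.001669
The M+2 peak is largest (0.377494); scaling to 100 gives 51.86 : 100.00 : 77.12 : 29.74 : 5.73 : 0.44.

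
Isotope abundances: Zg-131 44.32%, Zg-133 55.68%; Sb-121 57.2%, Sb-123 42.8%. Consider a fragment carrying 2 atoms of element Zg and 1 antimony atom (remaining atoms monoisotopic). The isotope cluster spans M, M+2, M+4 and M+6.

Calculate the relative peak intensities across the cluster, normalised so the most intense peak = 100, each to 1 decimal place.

Element Zg pattern (n=2): 0.19642624 : 0.49354752 : 0.31002624
Antimony pattern (n=1): 0.5720 : 0.4280
Convolve the two distributions (both contribute in 2-u steps):
  M: 0.19642624×0.5720 = 0.112356
  M+2: 0.19642624×0.4280 + 0.49354752×0.5720 = 0.366380
  M+4: 0.49354752×0.4280 + 0.31002624×0.5720 = 0.388573
  M+6: 0.31002624×0.4280 = 0.132691
Scale to base peak (0.388573) = 100: 28.9 : 94.3 : 100.0 : 34.1

28.9 : 94.3 : 100.0 : 34.1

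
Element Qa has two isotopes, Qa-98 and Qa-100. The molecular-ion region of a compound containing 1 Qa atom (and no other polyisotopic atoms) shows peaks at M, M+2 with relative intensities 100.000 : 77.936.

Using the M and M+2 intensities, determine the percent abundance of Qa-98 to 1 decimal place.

Let p = fractional abundance of Qa-98. I(M+2)/I(M) = [C(1,1)·p^0·(1−p)] / p^1 = 1·(1−p)/p = 77.936/100.000 = 0.7794
(1−p)/p = 0.7794/1 = 0.7794  ⇒  p = 1/(1 + 0.7794) = 0.5620
Qa-98: 56.2%, Qa-100: 43.8%.

56.2%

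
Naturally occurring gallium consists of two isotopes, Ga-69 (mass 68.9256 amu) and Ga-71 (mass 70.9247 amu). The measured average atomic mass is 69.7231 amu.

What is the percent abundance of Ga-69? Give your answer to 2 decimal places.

With x = fraction of Ga-69 (so Ga-71 is 1 − x):
68.9256·x + 70.9247·(1 − x) = 69.7231
(68.9256 − 70.9247)·x = 69.7231 − 70.9247
x = -1.2016 / -1.9991 = 0.60107 → 60.11% Ga-69, 39.89% Ga-71.

60.11%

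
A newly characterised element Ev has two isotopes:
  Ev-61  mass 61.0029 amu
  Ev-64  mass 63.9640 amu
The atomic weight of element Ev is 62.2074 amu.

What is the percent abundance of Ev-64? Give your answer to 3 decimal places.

Let x be the fractional abundance of Ev-61; then Ev-64 has abundance 1 − x.
61.0029·x + 63.9640·(1 − x) = 62.2074
(61.0029 − 63.9640)·x = 62.2074 − 63.9640
x = -1.7566 / -2.9611 = 0.59323 → 59.323% Ev-61, 40.677% Ev-64.

40.677%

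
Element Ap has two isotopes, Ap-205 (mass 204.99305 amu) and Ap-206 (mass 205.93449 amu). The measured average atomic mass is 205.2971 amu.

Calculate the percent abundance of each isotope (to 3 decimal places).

Ap-205: 67.704%, Ap-206: 32.296%

Let x be the fractional abundance of Ap-205; then Ap-206 has abundance 1 − x.
204.99305·x + 205.93449·(1 − x) = 205.2971
(204.99305 − 205.93449)·x = 205.2971 − 205.93449
x = -0.63739 / -0.94144 = 0.67704 → 67.704% Ap-205, 32.296% Ap-206.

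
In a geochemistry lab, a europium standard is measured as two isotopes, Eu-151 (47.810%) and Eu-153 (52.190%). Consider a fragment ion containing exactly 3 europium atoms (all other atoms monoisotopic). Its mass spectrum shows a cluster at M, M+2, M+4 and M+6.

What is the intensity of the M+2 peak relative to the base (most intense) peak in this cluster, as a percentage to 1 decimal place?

91.6%

Binomial terms of (0.47810 + 0.52190)^3: M 0.1093, M+2 0.3579, M+4 0.3907, M+6 0.1422 → M+4 is the base peak.
P(M+4) = C(3,2) × 0.47810^1 × 0.52190^2 = 3 × 0.4781 × 0.27237961 = 0.390674 (base)
P(M+2) = C(3,1) × 0.47810^2 × 0.52190^1 = 3 × 0.22857961 × 0.5219 = 0.357887
Relative intensity = 0.357887 / 0.390674 × 100 = 91.6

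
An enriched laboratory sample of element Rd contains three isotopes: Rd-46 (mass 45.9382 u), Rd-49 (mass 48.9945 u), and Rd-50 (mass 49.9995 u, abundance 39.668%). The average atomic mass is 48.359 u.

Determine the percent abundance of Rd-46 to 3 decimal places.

The remaining 60.332% is split between Rd-46 (fraction x) and Rd-49 (fraction 0.60332 − x).
Substituting: 45.9382x + 48.9945(0.60332 − x) = 28.52519834
(45.9382 − 48.9945)x = -1.0341634  ⇒  x = 0.33837, y = 0.26495
Rd-46: 33.837%, Rd-49: 26.495%.

33.837%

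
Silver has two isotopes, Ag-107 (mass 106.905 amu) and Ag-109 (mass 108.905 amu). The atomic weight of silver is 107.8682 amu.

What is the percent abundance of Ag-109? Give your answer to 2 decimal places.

48.16%

Writing the weighted mean with unknown fraction x of Ag-107:
106.905·x + 108.905·(1 − x) = 107.8682
(106.905 − 108.905)·x = 107.8682 − 108.905
x = -1.0368 / -2.000 = 0.51840 → 51.84% Ag-107, 48.16% Ag-109.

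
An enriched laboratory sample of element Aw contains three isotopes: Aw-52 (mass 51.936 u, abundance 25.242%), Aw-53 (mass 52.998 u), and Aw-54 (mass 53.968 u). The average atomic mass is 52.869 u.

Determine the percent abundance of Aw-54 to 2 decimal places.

14.34%

Let x and y be the fractions of Aw-53 and Aw-54. Then x + y = 1 − 0.25242 = 0.74758 and 52.998x + 53.968y = 52.869 − 0.25242×51.936 = 39.75931488.
Substituting: 52.998x + 53.968(0.74758 − x) = 39.75931488
(52.998 − 53.968)x = -0.58608256  ⇒  x = 0.60421, y = 0.14337
Aw-53: 60.42%, Aw-54: 14.34%.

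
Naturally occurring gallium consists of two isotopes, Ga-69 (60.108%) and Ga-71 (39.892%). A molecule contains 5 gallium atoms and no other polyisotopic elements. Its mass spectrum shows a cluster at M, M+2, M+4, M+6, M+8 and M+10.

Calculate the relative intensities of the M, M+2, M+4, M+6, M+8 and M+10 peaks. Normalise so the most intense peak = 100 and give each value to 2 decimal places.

Each Ga atom is independently Ga-69 (p = 0.60108) or Ga-71 (q = 0.39892); the cluster is the binomial expansion (p + q)^5.
P(M) = 0.60108^5 = 0.078462
P(M+2) = 5 × 0.60108^4 × 0.39892^1 = 0.260366
P(M+4) = 10 × 0.60108^3 × 0.39892^2 = 0.345596
P(M+6) = 10 × 0.60108^2 × 0.39892^3 = 0.229362
P(M+8) = 5 × 0.60108^1 × 0.39892^4 = 0.076111
P(M+10) = 0.39892^5 = 0.010103
The M+4 peak is largest (0.345596); scaling to 100 gives 22.70 : 75.34 : 100.00 : 66.37 : 22.02 : 2.92.

22.70 : 75.34 : 100.00 : 66.37 : 22.02 : 2.92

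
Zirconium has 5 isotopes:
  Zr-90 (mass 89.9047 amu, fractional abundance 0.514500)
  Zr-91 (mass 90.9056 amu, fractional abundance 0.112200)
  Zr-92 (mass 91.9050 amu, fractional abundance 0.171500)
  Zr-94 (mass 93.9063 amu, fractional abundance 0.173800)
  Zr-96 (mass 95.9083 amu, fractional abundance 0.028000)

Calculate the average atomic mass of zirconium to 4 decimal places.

Weight each isotope mass by its fractional abundance: 0.514500 × 89.9047 + 0.112200 × 90.9056 + 0.171500 × 91.9050 + 0.173800 × 93.9063 + 0.028000 × 95.9083
= 46.25597 + 10.19961 + 15.76171 + 16.32091 + 2.68543 = 91.22363 amu

91.2236 amu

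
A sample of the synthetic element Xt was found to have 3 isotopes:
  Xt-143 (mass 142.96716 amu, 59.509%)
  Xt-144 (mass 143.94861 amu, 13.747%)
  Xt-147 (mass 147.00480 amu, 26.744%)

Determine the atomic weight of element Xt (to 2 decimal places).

The abundance-weighted mean is 0.59509 × 142.96716 + 0.13747 × 143.94861 + 0.26744 × 147.00480
= 85.078327 + 19.788615 + 39.314964 = 144.181906 amu

144.18 amu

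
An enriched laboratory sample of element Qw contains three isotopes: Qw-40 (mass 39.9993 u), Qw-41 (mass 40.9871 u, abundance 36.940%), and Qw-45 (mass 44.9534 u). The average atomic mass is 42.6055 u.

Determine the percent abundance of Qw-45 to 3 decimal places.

Let x and y be the fractions of Qw-40 and Qw-45. Then x + y = 1 − 0.36940 = 0.63060 and 39.9993x + 44.9534y = 42.6055 − 0.36940×40.9871 = 27.46486526.
Substituting: 39.9993x + 44.9534(0.63060 − x) = 27.46486526
(39.9993 − 44.9534)x = -0.88274878  ⇒  x = 0.17819, y = 0.45241
Qw-40: 17.819%, Qw-45: 45.241%.

45.241%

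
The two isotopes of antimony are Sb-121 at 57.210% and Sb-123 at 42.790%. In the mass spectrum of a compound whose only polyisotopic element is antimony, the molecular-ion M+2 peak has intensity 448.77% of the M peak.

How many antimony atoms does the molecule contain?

The M+2/M ratio from n Sb atoms is n · q/p = n · 0.42790/0.57210.
n = 4.4877 × 0.57210/0.42790 = 6.00 ≈ 6

6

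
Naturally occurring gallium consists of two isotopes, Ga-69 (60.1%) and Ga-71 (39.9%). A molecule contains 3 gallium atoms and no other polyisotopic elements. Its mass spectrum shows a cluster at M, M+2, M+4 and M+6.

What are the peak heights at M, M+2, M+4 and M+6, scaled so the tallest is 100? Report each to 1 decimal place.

The 3 Ga atoms are independent, so intensities follow the terms of (0.601 + 0.399)^3.
P(M) = 0.601^3 = 0.217082
P(M+2) = 3 × 0.601^2 × 0.399^1 = 0.432358
P(M+4) = 3 × 0.601^1 × 0.399^2 = 0.287039
P(M+6) = 0.399^3 = 0.063521
The M+2 peak is largest (0.432358); scaling to 100 gives 50.2 : 100.0 : 66.4 : 14.7.

50.2 : 100.0 : 66.4 : 14.7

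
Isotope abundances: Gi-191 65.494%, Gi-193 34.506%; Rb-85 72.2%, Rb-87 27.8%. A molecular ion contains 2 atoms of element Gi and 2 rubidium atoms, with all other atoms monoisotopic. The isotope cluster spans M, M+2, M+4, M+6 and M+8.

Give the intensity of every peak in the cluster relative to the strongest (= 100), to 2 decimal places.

54.83 : 100.00 : 67.84 : 20.29 : 2.26

Element Gi pattern (n=2): 0.4289464 : 0.45198719 : 0.1190664
Rubidium pattern (n=2): 0.521284 : 0.401432 : 0.077284
Convolve the two distributions (both contribute in 2-u steps):
  M: 0.4289464×0.521284 = 0.223603
  M+2: 0.4289464×0.401432 + 0.45198719×0.521284 = 0.407807
  M+4: 0.4289464×0.077284 + 0.45198719×0.401432 + 0.1190664×0.521284 = 0.276660
  M+6: 0.45198719×0.077284 + 0.1190664×0.401432 = 0.082728
  M+8: 0.1190664×0.077284 = 0.009202
Scale to base peak (0.407807) = 100: 54.83 : 100.00 : 67.84 : 20.29 : 2.26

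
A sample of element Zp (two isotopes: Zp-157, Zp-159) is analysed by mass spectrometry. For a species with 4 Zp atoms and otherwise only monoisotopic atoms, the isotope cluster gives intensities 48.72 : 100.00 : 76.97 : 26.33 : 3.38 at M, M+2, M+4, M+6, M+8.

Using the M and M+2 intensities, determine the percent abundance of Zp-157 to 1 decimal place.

Write p for the Zp-157 fraction. I(M+2)/I(M) = [C(4,1)·p^3·(1−p)] / p^4 = 4·(1−p)/p = 100.00/48.72 = 2.0525
(1−p)/p = 2.0525/4 = 0.5131  ⇒  p = 1/(1 + 0.5131) = 0.6609
Zp-157: 66.1%, Zp-159: 33.9%.

66.1%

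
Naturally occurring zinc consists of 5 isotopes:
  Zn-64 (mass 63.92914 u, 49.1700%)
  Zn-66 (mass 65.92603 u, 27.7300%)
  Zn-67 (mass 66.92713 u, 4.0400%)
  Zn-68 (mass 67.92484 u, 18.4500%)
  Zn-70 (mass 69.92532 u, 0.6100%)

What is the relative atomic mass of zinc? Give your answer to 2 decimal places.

65.38 u

The abundance-weighted mean is 0.491700 × 63.92914 + 0.277300 × 65.92603 + 0.040400 × 66.92713 + 0.184500 × 67.92484 + 0.006100 × 69.92532
= 31.433958 + 18.281288 + 2.703856 + 12.532133 + 0.426544 = 65.377779 u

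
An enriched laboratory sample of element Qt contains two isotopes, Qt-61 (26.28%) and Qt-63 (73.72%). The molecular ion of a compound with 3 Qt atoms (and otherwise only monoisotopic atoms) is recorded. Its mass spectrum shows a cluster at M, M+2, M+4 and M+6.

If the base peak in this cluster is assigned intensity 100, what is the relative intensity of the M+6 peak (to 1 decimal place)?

93.5

Binomial terms of (0.2628 + 0.7372)^3: M 0.0181, M+2 0.1527, M+4 0.4285, M+6 0.4006 → M+4 is the base peak.
P(M+4) = C(3,2) × 0.2628^1 × 0.7372^2 = 3 × 0.2628 × 0.54346384 = 0.428467 (base)
P(M+6) = C(3,3) × 0.2628^0 × 0.7372^3 = 1 × 1.0000 × 0.40064154 = 0.400642
Relative intensity = 0.400642 / 0.428467 × 100 = 93.5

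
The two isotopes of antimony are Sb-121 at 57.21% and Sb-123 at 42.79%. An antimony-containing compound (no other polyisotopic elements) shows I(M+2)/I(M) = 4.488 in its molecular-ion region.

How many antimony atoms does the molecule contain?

6

The M+2/M ratio from n Sb atoms is n · q/p = n · 0.4279/0.5721.
n = 4.488 × 0.5721/0.4279 = 6.00 ≈ 6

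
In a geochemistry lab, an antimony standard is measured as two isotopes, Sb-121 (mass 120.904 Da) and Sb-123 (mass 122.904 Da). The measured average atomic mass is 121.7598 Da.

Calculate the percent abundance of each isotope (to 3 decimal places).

Sb-121: 57.210%, Sb-123: 42.790%

Writing the weighted mean with unknown fraction x of Sb-121:
120.904·x + 122.904·(1 − x) = 121.7598
(120.904 − 122.904)·x = 121.7598 − 122.904
x = -1.1442 / -2.000 = 0.57210 → 57.210% Sb-121, 42.790% Sb-123.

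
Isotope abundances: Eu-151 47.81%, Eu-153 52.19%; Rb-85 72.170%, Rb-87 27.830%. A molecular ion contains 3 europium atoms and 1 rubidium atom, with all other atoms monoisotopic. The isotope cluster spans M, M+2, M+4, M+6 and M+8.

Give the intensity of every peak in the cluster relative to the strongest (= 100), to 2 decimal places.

Europium pattern (n=3): 0.10928391 : 0.3578871 : 0.39067407 : 0.14215492
Rubidium pattern (n=1): 0.7217 : 0.2783
Convolve the two distributions (both contribute in 2-u steps):
  M: 0.10928391×0.7217 = 0.078870
  M+2: 0.10928391×0.2783 + 0.3578871×0.7217 = 0.288701
  M+4: 0.3578871×0.2783 + 0.39067407×0.7217 = 0.381549
  M+6: 0.39067407×0.2783 + 0.14215492×0.7217 = 0.211318
  M+8: 0.14215492×0.2783 = 0.039562
Scale to base peak (0.381549) = 100: 20.67 : 75.67 : 100.00 : 55.38 : 10.37

20.67 : 75.67 : 100.00 : 55.38 : 10.37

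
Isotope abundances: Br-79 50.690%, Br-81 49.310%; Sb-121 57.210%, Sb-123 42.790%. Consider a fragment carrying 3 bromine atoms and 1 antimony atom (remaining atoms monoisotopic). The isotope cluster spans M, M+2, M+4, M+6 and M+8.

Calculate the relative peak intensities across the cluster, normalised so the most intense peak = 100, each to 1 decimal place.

19.9 : 73.0 : 100.0 : 60.6 : 13.7

Bromine pattern (n=3): 0.13024674 : 0.3801026 : 0.36975457 : 0.11989609
Antimony pattern (n=1): 0.5721 : 0.4279
Convolve the two distributions (both contribute in 2-u steps):
  M: 0.13024674×0.5721 = 0.074514
  M+2: 0.13024674×0.4279 + 0.3801026×0.5721 = 0.273189
  M+4: 0.3801026×0.4279 + 0.36975457×0.5721 = 0.374182
  M+6: 0.36975457×0.4279 + 0.11989609×0.5721 = 0.226811
  M+8: 0.11989609×0.4279 = 0.051304
Scale to base peak (0.374182) = 100: 19.9 : 73.0 : 100.0 : 60.6 : 13.7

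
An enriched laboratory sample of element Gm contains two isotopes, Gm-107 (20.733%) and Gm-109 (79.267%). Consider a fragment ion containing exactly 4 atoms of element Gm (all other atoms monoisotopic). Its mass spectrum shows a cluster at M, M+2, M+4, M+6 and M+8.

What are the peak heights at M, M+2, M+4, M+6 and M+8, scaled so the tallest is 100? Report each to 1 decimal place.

0.4 : 6.8 : 39.2 : 100.0 : 95.6

The 4 Gm atoms are independent, so intensities follow the terms of (0.20733 + 0.79267)^4.
P(M) = 0.20733^4 = 0.001848
P(M+2) = 4 × 0.20733^3 × 0.79267^1 = 0.028258
P(M+4) = 6 × 0.20733^2 × 0.79267^2 = 0.162054
P(M+6) = 4 × 0.20733^1 × 0.79267^3 = 0.413047
P(M+8) = 0.79267^4 = 0.394793
The M+6 peak is largest (0.413047); scaling to 100 gives 0.4 : 6.8 : 39.2 : 100.0 : 95.6.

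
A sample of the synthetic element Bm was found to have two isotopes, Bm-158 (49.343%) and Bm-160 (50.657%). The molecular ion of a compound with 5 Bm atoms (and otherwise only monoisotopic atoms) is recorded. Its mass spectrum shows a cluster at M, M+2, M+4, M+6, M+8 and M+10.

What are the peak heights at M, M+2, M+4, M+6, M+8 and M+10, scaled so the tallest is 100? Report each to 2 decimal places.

The 5 Bm atoms are independent, so intensities follow the terms of (0.49343 + 0.50657)^5.
P(M) = 0.49343^5 = 0.029250
P(M+2) = 5 × 0.49343^4 × 0.50657^1 = 0.150145
P(M+4) = 10 × 0.49343^3 × 0.50657^2 = 0.308287
P(M+6) = 10 × 0.49343^2 × 0.50657^3 = 0.316497
P(M+8) = 5 × 0.49343^1 × 0.50657^4 = 0.162463
P(M+10) = 0.50657^5 = 0.033358
The M+6 peak is largest (0.316497); scaling to 100 gives 9.24 : 47.44 : 97.41 : 100.00 : 51.33 : 10.54.

9.24 : 47.44 : 97.41 : 100.00 : 51.33 : 10.54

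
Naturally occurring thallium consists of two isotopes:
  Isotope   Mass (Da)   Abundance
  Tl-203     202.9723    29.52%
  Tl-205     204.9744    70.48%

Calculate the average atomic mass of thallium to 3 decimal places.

Average mass = Σ (abundance × isotope mass) = 0.2952 × 202.9723 + 0.7048 × 204.9744
= 59.91742 + 144.46596 = 204.38338 Da

204.383 Da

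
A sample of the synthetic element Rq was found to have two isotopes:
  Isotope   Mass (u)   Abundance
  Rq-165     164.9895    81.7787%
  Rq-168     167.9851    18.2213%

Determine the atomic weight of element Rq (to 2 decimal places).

Average mass = Σ (abundance × isotope mass) = 0.817787 × 164.9895 + 0.182213 × 167.9851
= 134.92627 + 30.60907 = 165.53534 u

165.54 u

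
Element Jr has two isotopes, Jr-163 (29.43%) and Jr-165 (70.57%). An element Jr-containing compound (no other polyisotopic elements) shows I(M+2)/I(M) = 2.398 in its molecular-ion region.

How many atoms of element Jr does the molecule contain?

1

The M+2/M ratio from n Jr atoms is n · q/p = n · 0.7057/0.2943.
n = 2.398 × 0.2943/0.7057 = 1.00 ≈ 1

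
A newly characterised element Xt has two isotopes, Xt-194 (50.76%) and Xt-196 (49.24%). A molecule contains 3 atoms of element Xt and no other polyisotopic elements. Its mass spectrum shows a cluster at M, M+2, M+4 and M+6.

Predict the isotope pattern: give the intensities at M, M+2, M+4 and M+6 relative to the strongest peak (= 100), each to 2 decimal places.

Each Xt atom is independently Xt-194 (p = 0.5076) or Xt-196 (q = 0.4924); the cluster is the binomial expansion (p + q)^3.
P(M) = 0.5076^3 = 0.130787
P(M+2) = 3 × 0.5076^2 × 0.4924^1 = 0.380612
P(M+4) = 3 × 0.5076^1 × 0.4924^2 = 0.369215
P(M+6) = 0.4924^3 = 0.119386
The M+2 peak is largest (0.380612); scaling to 100 gives 34.36 : 100.00 : 97.01 : 31.37.

34.36 : 100.00 : 97.01 : 31.37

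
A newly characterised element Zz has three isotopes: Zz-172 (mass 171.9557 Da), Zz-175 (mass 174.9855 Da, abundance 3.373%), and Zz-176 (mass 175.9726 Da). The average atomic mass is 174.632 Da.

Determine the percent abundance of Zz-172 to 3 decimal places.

32.545%

Let x and y be the fractions of Zz-172 and Zz-176. Then x + y = 1 − 0.03373 = 0.96627 and 171.9557x + 175.9726y = 174.632 − 0.03373×174.9855 = 168.729739085.
Substituting: 171.9557x + 175.9726(0.96627 − x) = 168.729739085
(171.9557 − 175.9726)x = -1.307305117  ⇒  x = 0.32545, y = 0.64082
Zz-172: 32.545%, Zz-176: 64.082%.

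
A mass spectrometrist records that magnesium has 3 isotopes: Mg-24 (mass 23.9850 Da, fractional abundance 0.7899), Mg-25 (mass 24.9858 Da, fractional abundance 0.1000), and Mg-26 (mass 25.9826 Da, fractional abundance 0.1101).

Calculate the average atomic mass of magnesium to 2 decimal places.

24.31 Da

Average mass = Σ (abundance × isotope mass) = 0.7899 × 23.9850 + 0.1000 × 24.9858 + 0.1101 × 25.9826
= 18.94575 + 2.49858 + 2.86068 = 24.30501 Da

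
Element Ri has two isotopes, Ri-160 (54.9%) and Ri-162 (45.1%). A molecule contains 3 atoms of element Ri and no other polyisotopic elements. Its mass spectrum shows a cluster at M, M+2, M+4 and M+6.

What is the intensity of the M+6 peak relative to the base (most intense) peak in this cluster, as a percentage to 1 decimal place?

22.5%

(0.549 + 0.451)^3 gives M 0.1655, M+2 0.4078, M+4 0.3350, M+6 0.0917; the largest is M+2.
P(M+2) = C(3,1) × 0.549^2 × 0.451^1 = 3 × 0.301401 × 0.4510 = 0.407796 (base)
P(M+6) = C(3,3) × 0.549^0 × 0.451^3 = 1 × 1.0000 × 0.09173385 = 0.091734
Relative intensity = 0.091734 / 0.407796 × 100 = 22.5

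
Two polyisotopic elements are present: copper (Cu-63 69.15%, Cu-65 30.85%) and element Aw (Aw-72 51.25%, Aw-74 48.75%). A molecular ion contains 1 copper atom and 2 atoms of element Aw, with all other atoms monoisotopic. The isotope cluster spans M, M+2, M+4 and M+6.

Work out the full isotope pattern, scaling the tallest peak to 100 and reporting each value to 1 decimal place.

42.6 : 100.0 : 74.7 : 17.2

Copper pattern (n=1): 0.6915 : 0.3085
Element Aw pattern (n=2): 0.26265625 : 0.4996875 : 0.23765625
Convolve the two distributions (both contribute in 2-u steps):
  M: 0.6915×0.26265625 = 0.181627
  M+2: 0.6915×0.4996875 + 0.3085×0.26265625 = 0.426563
  M+4: 0.6915×0.23765625 + 0.3085×0.4996875 = 0.318493
  M+6: 0.3085×0.23765625 = 0.073317
Scale to base peak (0.426563) = 100: 42.6 : 100.0 : 74.7 : 17.2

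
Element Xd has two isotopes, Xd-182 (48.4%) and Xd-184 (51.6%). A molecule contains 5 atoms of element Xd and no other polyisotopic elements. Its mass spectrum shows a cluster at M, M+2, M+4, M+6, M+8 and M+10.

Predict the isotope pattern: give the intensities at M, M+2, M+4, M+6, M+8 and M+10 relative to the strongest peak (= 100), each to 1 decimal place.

8.3 : 44.0 : 93.8 : 100.0 : 53.3 : 11.4

Each Xd atom is independently Xd-182 (p = 0.484) or Xd-184 (q = 0.516); the cluster is the binomial expansion (p + q)^5.
P(M) = 0.484^5 = 0.026560
P(M+2) = 5 × 0.484^4 × 0.516^1 = 0.141580
P(M+4) = 10 × 0.484^3 × 0.516^2 = 0.301881
P(M+6) = 10 × 0.484^2 × 0.516^3 = 0.321840
P(M+8) = 5 × 0.484^1 × 0.516^4 = 0.171559
P(M+10) = 0.516^5 = 0.036580
The M+6 peak is largest (0.321840); scaling to 100 gives 8.3 : 44.0 : 93.8 : 100.0 : 53.3 : 11.4.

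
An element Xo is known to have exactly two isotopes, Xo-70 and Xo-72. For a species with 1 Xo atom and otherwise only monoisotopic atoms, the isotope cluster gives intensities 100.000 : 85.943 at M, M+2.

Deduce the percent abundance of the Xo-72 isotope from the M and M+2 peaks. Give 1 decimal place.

46.2%

If p is the fraction of Xo that is Xo-70, then I(M+2)/I(M) = [C(1,1)·p^0·(1−p)] / p^1 = 1·(1−p)/p = 85.943/100.000 = 0.8594
(1−p)/p = 0.8594/1 = 0.8594  ⇒  p = 1/(1 + 0.8594) = 0.5378
Xo-70: 53.8%, Xo-72: 46.2%.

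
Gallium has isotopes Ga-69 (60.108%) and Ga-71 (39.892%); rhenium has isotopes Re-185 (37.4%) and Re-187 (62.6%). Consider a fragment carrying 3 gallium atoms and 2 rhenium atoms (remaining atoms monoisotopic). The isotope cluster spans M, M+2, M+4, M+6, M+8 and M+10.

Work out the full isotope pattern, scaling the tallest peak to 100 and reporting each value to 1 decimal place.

Gallium pattern (n=3): 0.2171685 : 0.432386 : 0.2869625 : 0.063483
Rhenium pattern (n=2): 0.139876 : 0.468248 : 0.391876
Convolve the two distributions (both contribute in 2-u steps):
  M: 0.2171685×0.139876 = 0.030377
  M+2: 0.2171685×0.468248 + 0.432386×0.139876 = 0.162169
  M+4: 0.2171685×0.391876 + 0.432386×0.468248 + 0.2869625×0.139876 = 0.327706
  M+6: 0.432386×0.391876 + 0.2869625×0.468248 + 0.063483×0.139876 = 0.312691
  M+8: 0.2869625×0.391876 + 0.063483×0.468248 = 0.142180
  M+10: 0.063483×0.391876 = 0.024877
Scale to base peak (0.327706) = 100: 9.3 : 49.5 : 100.0 : 95.4 : 43.4 : 7.6

9.3 : 49.5 : 100.0 : 95.4 : 43.4 : 7.6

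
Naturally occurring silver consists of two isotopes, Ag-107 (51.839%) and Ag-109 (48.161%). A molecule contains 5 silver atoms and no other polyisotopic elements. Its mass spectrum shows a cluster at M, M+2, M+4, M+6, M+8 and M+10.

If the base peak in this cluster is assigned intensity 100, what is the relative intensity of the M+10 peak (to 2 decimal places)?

Term probabilities: M 0.0374, M+2 0.1739, M+4 0.3231, M+6 0.3002, M+8 0.1394, M+10 0.0259. Base peak = M+4.
P(M+4) = C(5,2) × 0.51839^3 × 0.48161^2 = 10 × 0.13930601 × 0.23194819 = 0.323118 (base)
P(M+10) = C(5,5) × 0.51839^0 × 0.48161^5 = 1 × 1.0000 × 0.0259106 = 0.025911
Relative intensity = 0.025911 / 0.323118 × 100 = 8.02

8.02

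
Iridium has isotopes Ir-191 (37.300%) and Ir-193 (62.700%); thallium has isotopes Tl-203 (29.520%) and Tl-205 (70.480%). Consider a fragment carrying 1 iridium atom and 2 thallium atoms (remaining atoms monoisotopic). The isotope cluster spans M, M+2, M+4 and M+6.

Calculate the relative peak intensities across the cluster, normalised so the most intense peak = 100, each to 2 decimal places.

Iridium pattern (n=1): 0.3730 : 0.6270
Thallium pattern (n=2): 0.08714304 : 0.41611392 : 0.49674304
Convolve the two distributions (both contribute in 2-u steps):
  M: 0.3730×0.08714304 = 0.032504
  M+2: 0.3730×0.41611392 + 0.6270×0.08714304 = 0.209849
  M+4: 0.3730×0.49674304 + 0.6270×0.41611392 = 0.446189
  M+6: 0.6270×0.49674304 = 0.311458
Scale to base peak (0.446189) = 100: 7.28 : 47.03 : 100.00 : 69.80

7.28 : 47.03 : 100.00 : 69.80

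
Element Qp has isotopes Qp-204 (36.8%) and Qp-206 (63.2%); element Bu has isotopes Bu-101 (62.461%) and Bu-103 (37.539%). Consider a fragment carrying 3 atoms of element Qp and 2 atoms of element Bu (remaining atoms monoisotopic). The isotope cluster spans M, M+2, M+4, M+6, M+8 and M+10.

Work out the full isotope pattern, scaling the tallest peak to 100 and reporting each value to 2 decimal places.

Element Qp pattern (n=3): 0.04983603 : 0.2567639 : 0.4409641 : 0.25243597
Element Bu pattern (n=2): 0.39013765 : 0.4689447 : 0.14091765
Convolve the two distributions (both contribute in 2-u steps):
  M: 0.04983603×0.39013765 = 0.019443
  M+2: 0.04983603×0.4689447 + 0.2567639×0.39013765 = 0.123544
  M+4: 0.04983603×0.14091765 + 0.2567639×0.4689447 + 0.4409641×0.39013765 = 0.299468
  M+6: 0.2567639×0.14091765 + 0.4409641×0.4689447 + 0.25243597×0.39013765 = 0.341455
  M+8: 0.4409641×0.14091765 + 0.25243597×0.4689447 = 0.180518
  M+10: 0.25243597×0.14091765 = 0.035573
Scale to base peak (0.341455) = 100: 5.69 : 36.18 : 87.70 : 100.00 : 52.87 : 10.42

5.69 : 36.18 : 87.70 : 100.00 : 52.87 : 10.42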